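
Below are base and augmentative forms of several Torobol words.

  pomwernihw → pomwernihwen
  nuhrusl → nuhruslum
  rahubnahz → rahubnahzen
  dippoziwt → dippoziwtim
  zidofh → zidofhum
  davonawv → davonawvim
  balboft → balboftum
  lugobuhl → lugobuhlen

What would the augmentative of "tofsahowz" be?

dippoziwt and balboft both end in -t yet inflect differently (dippoziwtim, balboftum), so the final letter is not what conditions the rule; the second-to-last letter is.
"tofsahowz" has second-to-last letter 'w'. The stems whose second-to-last letter is 'w' (davonawv → davonawvim, dippoziwt → dippoziwtim) add -im.
The other patterns: stems whose second-to-last letter is 'h' add -en; stems whose second-to-last letter is 'f' or 's' add -um.
So tofsahowz → tofsahowzim.

tofsahowzim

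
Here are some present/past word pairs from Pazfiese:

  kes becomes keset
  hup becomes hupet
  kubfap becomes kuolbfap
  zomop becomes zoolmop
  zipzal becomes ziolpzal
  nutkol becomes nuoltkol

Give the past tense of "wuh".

wuhet

"wuh" has 1 vowel. The stems with 1 vowel (kes → keset, hup → hupet) add -et.
So wuh → wuhet.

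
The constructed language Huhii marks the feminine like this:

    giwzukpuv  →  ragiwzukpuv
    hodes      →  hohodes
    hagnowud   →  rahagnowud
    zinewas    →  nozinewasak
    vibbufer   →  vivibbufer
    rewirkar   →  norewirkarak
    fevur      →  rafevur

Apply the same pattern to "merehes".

fevur and vibbufer both end in -r yet inflect differently (rafevur, vivibbufer), so the final letter is not what conditions the rule; the last vowel is.
"merehes" has last vowel 'e'. The stems whose last vowel is 'e' (vibbufer → vivibbufer, hodes → hohodes) repeat the first consonant+vowel as a prefix.
The other patterns: stems whose last vowel is 'u' add the prefix ra-; stems whose last vowel is 'a' add no- … -ak around the stem.
So merehes → memerehes.

memerehes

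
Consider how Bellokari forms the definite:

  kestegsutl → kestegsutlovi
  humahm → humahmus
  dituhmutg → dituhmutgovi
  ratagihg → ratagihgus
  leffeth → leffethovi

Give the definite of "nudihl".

dituhmutg and ratagihg both end in -g yet inflect differently (dituhmutgovi, ratagihgus), so the final letter is not what conditions the rule; the second-to-last letter is.
"nudihl" has second-to-last letter 'h'. The stems whose second-to-last letter is 'h' (ratagihg → ratagihgus, humahm → humahmus) add -us.
The other pattern: stems whose second-to-last letter is 't' add -ovi.
So nudihl → nudihlus.

nudihlus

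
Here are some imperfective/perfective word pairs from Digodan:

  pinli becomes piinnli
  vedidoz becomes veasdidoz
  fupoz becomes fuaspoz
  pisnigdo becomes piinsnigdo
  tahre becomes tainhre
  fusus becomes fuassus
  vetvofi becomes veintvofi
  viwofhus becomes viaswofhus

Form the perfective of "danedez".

daasnedez

pisnigdo and vedidoz both have last vowel 'o' yet inflect differently (piinsnigdo, veasdidoz), so the last vowel is not what conditions the rule; whether the stem ends in a vowel or a consonant is.
"danedez" ends in a consonant. The stems ending in a consonant (vedidoz → veasdidoz, viwofhus → viaswofhus, fupoz → fuaspoz) insert -as- after the first vowel.
The other pattern: stems ending in a vowel insert -in- after the first vowel.
So danedez → daasnedez.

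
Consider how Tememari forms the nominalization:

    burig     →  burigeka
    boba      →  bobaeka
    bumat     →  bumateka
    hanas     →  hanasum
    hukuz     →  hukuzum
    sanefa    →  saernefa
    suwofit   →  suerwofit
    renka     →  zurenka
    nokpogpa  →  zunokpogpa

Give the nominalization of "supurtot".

boba and sanefa both end in -a yet inflect differently (bobaeka, saernefa), so the final letter is not what conditions the rule; the first letter is.
"supurtot" begins with s-. The stems beginning with s- (sanefa → saernefa, suwofit → suerwofit) insert -er- after the first vowel.
So supurtot → suerpurtot.

suerpurtot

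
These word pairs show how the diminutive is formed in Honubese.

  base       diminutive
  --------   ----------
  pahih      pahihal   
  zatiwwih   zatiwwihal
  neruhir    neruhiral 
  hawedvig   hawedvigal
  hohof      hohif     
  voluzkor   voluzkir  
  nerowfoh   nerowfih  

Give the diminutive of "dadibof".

dadibif

"dadibof" has last vowel 'o'. The stems whose last vowel is 'o' (hohof → hohif, voluzkor → voluzkir, nerowfoh → nerowfih) change the last vowel to 'i'.
The other pattern: stems whose last vowel is 'i' add -al.
So dadibof → dadibif.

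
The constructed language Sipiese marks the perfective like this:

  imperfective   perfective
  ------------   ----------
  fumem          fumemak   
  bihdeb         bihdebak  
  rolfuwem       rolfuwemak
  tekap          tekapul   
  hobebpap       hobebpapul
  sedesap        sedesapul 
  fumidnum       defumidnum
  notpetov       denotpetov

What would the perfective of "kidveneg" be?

kidvenegak

fumem and fumidnum both end in -m yet inflect differently (fumemak, defumidnum), so the final letter is not what conditions the rule; the last vowel is.
"kidveneg" has last vowel 'e'. The stems whose last vowel is 'e' (fumem → fumemak, bihdeb → bihdebak, rolfuwem → rolfuwemak) add -ak.
The other patterns: stems whose last vowel is 'a' add -ul; stems whose last vowel is 'o' or 'u' add the prefix de-.
So kidveneg → kidvenegak.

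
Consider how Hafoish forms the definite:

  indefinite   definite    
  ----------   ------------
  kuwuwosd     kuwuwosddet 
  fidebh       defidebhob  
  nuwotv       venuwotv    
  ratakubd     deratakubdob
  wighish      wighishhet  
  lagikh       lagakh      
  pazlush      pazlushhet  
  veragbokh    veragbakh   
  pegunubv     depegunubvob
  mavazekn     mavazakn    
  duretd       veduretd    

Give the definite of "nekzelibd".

kuwuwosd and duretd both end in -d yet inflect differently (kuwuwosddet, veduretd), so the final letter is not what conditions the rule; the second-to-last letter is.
"nekzelibd" has second-to-last letter 'b'. The stems whose second-to-last letter is 'b' (fidebh → defidebhob, pegunubv → depegunubvob, ratakubd → deratakubdob) add de- … -ob around the stem.
So nekzelibd → denekzelibdob.

denekzelibdob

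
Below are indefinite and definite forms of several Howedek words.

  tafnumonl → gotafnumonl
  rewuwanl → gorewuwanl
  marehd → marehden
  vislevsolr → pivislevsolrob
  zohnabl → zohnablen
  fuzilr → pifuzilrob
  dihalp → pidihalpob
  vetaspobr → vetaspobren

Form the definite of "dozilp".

"dozilp" has second-to-last letter 'l'. The stems whose second-to-last letter is 'l' (dihalp → pidihalpob, fuzilr → pifuzilrob, vislevsolr → pivislevsolrob) add pi- … -ob around the stem.
The other patterns: stems whose second-to-last letter is 'b' or 'h' add -en; stems whose second-to-last letter is 'n' add the prefix go-.
So dozilp → pidozilpob.

pidozilpob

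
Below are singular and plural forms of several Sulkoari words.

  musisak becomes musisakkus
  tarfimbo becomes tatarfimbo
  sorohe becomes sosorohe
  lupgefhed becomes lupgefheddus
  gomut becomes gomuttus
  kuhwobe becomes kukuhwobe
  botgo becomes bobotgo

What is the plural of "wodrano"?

"wodrano" ends in a vowel. The stems ending in a vowel (botgo → bobotgo, tarfimbo → tatarfimbo, sorohe → sosorohe) repeat the first consonant+vowel as a prefix.
The other pattern: stems ending in a consonant double the final consonant and add -us.
So wodrano → wowodrano.

wowodrano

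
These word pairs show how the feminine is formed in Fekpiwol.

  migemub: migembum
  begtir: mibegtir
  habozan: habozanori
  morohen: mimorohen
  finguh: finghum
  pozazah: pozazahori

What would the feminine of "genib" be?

finguh and pozazah both end in -h yet inflect differently (finghum, pozazahori), so the final letter is not what conditions the rule; the last vowel is.
"genib" has last vowel 'i'. The one such stem in the data (begtir → mibegtir) adds the prefix mi-, so the same rule applies.
The other patterns: stems whose last vowel is 'u' delete the last vowel and add -um; stems whose last vowel is 'a' add -ori.
So genib → migenib.

migenib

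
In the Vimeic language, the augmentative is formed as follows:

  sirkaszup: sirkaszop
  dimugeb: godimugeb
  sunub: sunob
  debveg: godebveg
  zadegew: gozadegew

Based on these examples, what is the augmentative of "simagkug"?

simagkog

sunub and dimugeb both end in -b yet inflect differently (sunob, godimugeb), so the final letter is not what conditions the rule; the last vowel is.
"simagkug" has last vowel 'u'. The stems whose last vowel is 'u' (sunub → sunob, sirkaszup → sirkaszop) change the last vowel to 'o'.
The other pattern: stems whose last vowel is 'e' add the prefix go-.
So simagkug → simagkog.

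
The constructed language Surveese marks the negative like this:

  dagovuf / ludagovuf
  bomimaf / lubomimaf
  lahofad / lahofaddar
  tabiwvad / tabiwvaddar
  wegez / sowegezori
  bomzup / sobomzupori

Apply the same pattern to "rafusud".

rafusuddar

"rafusud" ends in -d. The stems ending in -d (lahofad → lahofaddar, tabiwvad → tabiwvaddar) double the final consonant and add -ar.
So rafusud → rafusuddar.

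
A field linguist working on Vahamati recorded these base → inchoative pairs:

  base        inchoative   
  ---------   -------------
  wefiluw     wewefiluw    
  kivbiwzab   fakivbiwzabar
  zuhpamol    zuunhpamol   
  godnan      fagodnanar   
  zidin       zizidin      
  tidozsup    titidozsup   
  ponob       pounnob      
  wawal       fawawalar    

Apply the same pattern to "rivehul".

zuhpamol and wawal both end in -l yet inflect differently (zuunhpamol, fawawalar), so the final letter is not what conditions the rule; the last vowel is.
"rivehul" has last vowel 'u'. The stems whose last vowel is 'u' (wefiluw → wewefiluw, tidozsup → titidozsup) repeat the first consonant+vowel as a prefix.
So rivehul → ririvehul.

ririvehul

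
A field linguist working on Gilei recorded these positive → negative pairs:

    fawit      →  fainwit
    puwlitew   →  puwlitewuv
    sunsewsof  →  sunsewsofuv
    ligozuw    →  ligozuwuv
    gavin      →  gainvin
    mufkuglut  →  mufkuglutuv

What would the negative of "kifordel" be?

kifordeluv

mufkuglut and fawit both end in -t yet inflect differently (mufkuglutuv, fainwit), so the final letter is not what conditions the rule; the number of vowels is.
"kifordel" has 3 vowels. The stems with 3 vowels (sunsewsof → sunsewsofuv, mufkuglut → mufkuglutuv, puwlitew → puwlitewuv) add -uv.
The other pattern: stems with 2 vowels insert -in- after the first vowel.
So kifordel → kifordeluv.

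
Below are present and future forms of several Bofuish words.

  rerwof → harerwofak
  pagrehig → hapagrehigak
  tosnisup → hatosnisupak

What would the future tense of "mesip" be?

hamesipak

Every pair shown (rerwof → harerwofak, pagrehig → hapagrehigak, tosnisup → hatosnisupak) follows the same rule: add ha- … -ak around the stem.
So mesip → hamesipak.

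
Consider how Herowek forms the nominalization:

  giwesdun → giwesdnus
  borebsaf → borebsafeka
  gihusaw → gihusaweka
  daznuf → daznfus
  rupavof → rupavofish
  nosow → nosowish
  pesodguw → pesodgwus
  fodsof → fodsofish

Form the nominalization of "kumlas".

kumlaseka

pesodguw and nosow both end in -w yet inflect differently (pesodgwus, nosowish), so the final letter is not what conditions the rule; the last vowel is.
"kumlas" has last vowel 'a'. The stems whose last vowel is 'a' (gihusaw → gihusaweka, borebsaf → borebsafeka) add -eka.
So kumlas → kumlaseka.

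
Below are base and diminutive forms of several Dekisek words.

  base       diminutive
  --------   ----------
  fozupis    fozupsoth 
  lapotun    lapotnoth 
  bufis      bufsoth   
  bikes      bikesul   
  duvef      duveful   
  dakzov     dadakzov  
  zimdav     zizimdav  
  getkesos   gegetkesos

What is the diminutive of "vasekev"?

vasekevul

fozupis and bikes both end in -s yet inflect differently (fozupsoth, bikesul), so the final letter is not what conditions the rule; the last vowel is.
"vasekev" has last vowel 'e'. The stems whose last vowel is 'e' (bikes → bikesul, duvef → duveful) add -ul.
So vasekev → vasekevul.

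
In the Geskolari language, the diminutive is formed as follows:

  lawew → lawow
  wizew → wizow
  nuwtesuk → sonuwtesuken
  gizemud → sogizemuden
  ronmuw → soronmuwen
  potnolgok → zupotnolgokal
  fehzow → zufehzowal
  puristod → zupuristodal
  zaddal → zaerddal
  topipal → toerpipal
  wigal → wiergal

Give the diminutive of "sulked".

"sulked" has last vowel 'e'. The stems whose last vowel is 'e' (lawew → lawow, wizew → wizow) change the last vowel to 'o'.
The other patterns: stems whose last vowel is 'u' add so- … -en around the stem; stems whose last vowel is 'o' add zu- … -al around the stem; stems whose last vowel is 'a' insert -er- after the first vowel.
So sulked → sulkod.

sulkod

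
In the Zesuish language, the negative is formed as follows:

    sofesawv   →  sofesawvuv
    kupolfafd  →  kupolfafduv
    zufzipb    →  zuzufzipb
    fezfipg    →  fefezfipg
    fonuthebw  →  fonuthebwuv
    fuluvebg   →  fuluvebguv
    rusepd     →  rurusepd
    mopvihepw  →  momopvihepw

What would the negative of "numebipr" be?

mopvihepw and fonuthebw both end in -w yet inflect differently (momopvihepw, fonuthebwuv), so the final letter is not what conditions the rule; the second-to-last letter is.
"numebipr" has second-to-last letter 'p'. The stems whose second-to-last letter is 'p' (rusepd → rurusepd, fezfipg → fefezfipg, mopvihepw → momopvihepw) repeat the first consonant+vowel as a prefix.
The other pattern: stems whose second-to-last letter is 'b', 'f' or 'w' add -uv.
So numebipr → nunumebipr.

nunumebipr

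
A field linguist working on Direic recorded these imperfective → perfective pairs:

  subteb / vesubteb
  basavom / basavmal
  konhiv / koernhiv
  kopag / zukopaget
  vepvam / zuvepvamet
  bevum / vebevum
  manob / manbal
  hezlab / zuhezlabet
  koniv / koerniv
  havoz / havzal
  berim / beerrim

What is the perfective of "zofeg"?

vezofeg

"zofeg" has last vowel 'e'. The one such stem in the data (subteb → vesubteb) adds the prefix ve-, so the same rule applies.
The other patterns: stems whose last vowel is 'o' delete the last vowel and add -al; stems whose last vowel is 'a' add zu- … -et around the stem; stems whose last vowel is 'i' insert -er- after the first vowel.
So zofeg → vezofeg.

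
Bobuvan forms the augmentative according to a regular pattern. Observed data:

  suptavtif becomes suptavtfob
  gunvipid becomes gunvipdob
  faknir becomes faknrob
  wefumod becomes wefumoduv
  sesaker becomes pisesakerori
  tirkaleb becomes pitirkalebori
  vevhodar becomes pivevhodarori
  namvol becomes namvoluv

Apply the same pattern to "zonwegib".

zonwegbob

wefumod and gunvipid both end in -d yet inflect differently (wefumoduv, gunvipdob), so the final letter is not what conditions the rule; the last vowel is.
"zonwegib" has last vowel 'i'. The stems whose last vowel is 'i' (suptavtif → suptavtfob, gunvipid → gunvipdob, faknir → faknrob) delete the last vowel and add -ob.
So zonwegib → zonwegbob.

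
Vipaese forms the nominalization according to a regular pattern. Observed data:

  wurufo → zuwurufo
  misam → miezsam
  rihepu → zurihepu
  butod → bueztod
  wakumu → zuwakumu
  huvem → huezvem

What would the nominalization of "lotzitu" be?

"lotzitu" ends in a vowel. The stems ending in a vowel (rihepu → zurihepu, wurufo → zuwurufo, wakumu → zuwakumu) add the prefix zu-.
So lotzitu → zulotzitu.

zulotzitu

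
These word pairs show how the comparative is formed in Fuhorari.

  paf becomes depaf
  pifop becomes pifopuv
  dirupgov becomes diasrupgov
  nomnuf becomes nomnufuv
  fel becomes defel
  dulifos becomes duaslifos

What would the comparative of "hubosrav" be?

huasbosrav

"hubosrav" has 3 vowels. The stems with 3 vowels (dulifos → duaslifos, dirupgov → diasrupgov) insert -as- after the first vowel.
So hubosrav → huasbosrav.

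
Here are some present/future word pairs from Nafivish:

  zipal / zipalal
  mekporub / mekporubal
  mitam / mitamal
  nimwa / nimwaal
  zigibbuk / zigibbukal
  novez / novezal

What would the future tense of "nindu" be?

Every pair shown (zipal → zipalal, mekporub → mekporubal, mitam → mitamal, …) follows the same rule: add -al.
So nindu → nindual.

nindual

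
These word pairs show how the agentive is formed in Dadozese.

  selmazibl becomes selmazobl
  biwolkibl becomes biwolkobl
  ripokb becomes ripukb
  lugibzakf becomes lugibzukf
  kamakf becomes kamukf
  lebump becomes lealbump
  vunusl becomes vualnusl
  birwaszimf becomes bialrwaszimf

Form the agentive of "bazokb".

bazukb

selmazibl and vunusl both end in -l yet inflect differently (selmazobl, vualnusl), so the final letter is not what conditions the rule; the second-to-last letter is.
"bazokb" has second-to-last letter 'k'. The stems whose second-to-last letter is 'k' (ripokb → ripukb, lugibzakf → lugibzukf, kamakf → kamukf) change the last vowel to 'u'.
So bazokb → bazukb.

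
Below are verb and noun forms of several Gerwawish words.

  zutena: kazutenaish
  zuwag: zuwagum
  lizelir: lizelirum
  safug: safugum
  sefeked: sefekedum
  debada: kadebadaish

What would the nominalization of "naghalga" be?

debada and zuwag both have last vowel 'a' yet inflect differently (kadebadaish, zuwagum), so the last vowel is not what conditions the rule; whether the stem ends in a vowel or a consonant is.
"naghalga" ends in a vowel. The stems ending in a vowel (debada → kadebadaish, zutena → kazutenaish) add ka- … -ish around the stem.
The other pattern: stems ending in a consonant add -um.
So naghalga → kanaghalgaish.

kanaghalgaish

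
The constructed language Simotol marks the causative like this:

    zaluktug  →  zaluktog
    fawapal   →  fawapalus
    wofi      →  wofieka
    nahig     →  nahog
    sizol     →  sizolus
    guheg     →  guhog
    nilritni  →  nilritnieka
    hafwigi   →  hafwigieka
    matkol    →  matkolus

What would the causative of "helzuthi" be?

wofi and nahig both have last vowel 'i' yet inflect differently (wofieka, nahog), so the last vowel is not what conditions the rule; the final letter is.
"helzuthi" ends in -i. The stems ending in -i (wofi → wofieka, hafwigi → hafwigieka, nilritni → nilritnieka) add -eka.
The other patterns: stems ending in -l add -us; stems ending in -g change the last vowel to 'o'.
So helzuthi → helzuthieka.

helzuthieka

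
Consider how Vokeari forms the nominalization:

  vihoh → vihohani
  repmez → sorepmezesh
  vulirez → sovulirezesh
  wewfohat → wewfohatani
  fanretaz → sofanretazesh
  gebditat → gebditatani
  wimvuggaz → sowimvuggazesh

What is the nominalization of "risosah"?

risosahani

"risosah" ends in -h. The one such stem in the data (vihoh → vihohani) adds -ani, so the same rule applies.
So risosah → risosahani.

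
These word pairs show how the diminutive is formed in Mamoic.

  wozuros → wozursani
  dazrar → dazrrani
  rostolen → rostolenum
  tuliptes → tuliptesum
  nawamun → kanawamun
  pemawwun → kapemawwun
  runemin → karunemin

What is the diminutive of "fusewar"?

fusewrani

"fusewar" has last vowel 'a'. The one such stem in the data (dazrar → dazrrani) deletes the last vowel and adds -ani (as does wozuros), so the same rule applies.
The other patterns: stems whose last vowel is 'e' add -um; stems whose last vowel is 'i' or 'u' add the prefix ka-.
So fusewar → fusewrani.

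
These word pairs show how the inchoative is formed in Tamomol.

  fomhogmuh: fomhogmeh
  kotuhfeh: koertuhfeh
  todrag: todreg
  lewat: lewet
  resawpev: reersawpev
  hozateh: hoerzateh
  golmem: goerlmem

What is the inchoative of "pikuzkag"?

pikuzkeg

kotuhfeh and fomhogmuh both end in -h yet inflect differently (koertuhfeh, fomhogmeh), so the final letter is not what conditions the rule; the last vowel is.
"pikuzkag" has last vowel 'a'. The stems whose last vowel is 'a' (lewat → lewet, todrag → todreg) change the last vowel to 'e'.
So pikuzkag → pikuzkeg.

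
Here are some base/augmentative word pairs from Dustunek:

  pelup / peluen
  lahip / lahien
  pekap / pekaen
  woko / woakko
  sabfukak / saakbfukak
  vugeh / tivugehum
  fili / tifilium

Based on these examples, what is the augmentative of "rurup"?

"rurup" ends in -p. The stems ending in -p (pelup → peluen, lahip → lahien, pekap → pekaen) drop the final letter and add -en.
So rurup → ruruen.

ruruen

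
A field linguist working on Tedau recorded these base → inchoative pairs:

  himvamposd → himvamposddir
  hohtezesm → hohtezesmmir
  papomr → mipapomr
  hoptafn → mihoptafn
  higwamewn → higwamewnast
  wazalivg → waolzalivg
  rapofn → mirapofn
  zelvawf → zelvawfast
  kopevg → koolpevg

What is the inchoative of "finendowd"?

finendowdast

higwamewn and hoptafn both end in -n yet inflect differently (higwamewnast, mihoptafn), so the final letter is not what conditions the rule; the second-to-last letter is.
"finendowd" has second-to-last letter 'w'. The stems whose second-to-last letter is 'w' (higwamewn → higwamewnast, zelvawf → zelvawfast) add -ast.
So finendowd → finendowdast.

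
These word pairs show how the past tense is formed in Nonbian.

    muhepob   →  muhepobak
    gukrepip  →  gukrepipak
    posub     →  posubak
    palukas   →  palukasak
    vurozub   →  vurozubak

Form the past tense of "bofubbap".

Every pair shown (muhepob → muhepobak, gukrepip → gukrepipak, posub → posubak, …) follows the same rule: add -ak.
So bofubbap → bofubbapak.

bofubbapak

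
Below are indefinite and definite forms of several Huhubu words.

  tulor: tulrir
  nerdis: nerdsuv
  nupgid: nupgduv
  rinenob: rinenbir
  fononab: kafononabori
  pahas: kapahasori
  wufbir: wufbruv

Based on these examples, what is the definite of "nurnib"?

"nurnib" has last vowel 'i'. The stems whose last vowel is 'i' (wufbir → wufbruv, nupgid → nupgduv, nerdis → nerdsuv) delete the last vowel and add -uv.
The other patterns: stems whose last vowel is 'o' delete the last vowel and add -ir; stems whose last vowel is 'a' add ka- … -ori around the stem.
So nurnib → nurnbuv.

nurnbuv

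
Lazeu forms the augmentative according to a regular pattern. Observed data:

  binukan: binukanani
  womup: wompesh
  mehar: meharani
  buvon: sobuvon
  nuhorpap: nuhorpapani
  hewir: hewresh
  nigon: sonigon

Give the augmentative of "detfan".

"detfan" has last vowel 'a'. The stems whose last vowel is 'a' (binukan → binukanani, nuhorpap → nuhorpapani, mehar → meharani) add -ani.
So detfan → detfanani.

detfanani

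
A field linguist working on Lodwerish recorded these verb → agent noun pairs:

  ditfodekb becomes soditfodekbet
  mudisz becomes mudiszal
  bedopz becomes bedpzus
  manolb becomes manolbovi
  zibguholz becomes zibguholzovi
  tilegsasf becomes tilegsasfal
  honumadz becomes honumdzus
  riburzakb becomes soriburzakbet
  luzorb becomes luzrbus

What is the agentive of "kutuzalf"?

riburzakb and manolb both end in -b yet inflect differently (soriburzakbet, manolbovi), so the final letter is not what conditions the rule; the second-to-last letter is.
"kutuzalf" has second-to-last letter 'l'. The stems whose second-to-last letter is 'l' (zibguholz → zibguholzovi, manolb → manolbovi) add -ovi.
The other patterns: stems whose second-to-last letter is 'k' add so- … -et around the stem; stems whose second-to-last letter is 's' add -al; stems whose second-to-last letter is 'd', 'p' or 'r' delete the last vowel and add -us.
So kutuzalf → kutuzalfovi.

kutuzalfovi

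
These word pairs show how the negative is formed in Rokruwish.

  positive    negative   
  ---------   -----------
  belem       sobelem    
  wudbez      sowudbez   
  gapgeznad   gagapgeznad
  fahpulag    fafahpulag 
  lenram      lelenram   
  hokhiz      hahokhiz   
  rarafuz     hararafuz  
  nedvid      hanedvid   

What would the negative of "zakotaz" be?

belem and lenram both end in -m yet inflect differently (sobelem, lelenram), so the final letter is not what conditions the rule; the last vowel is.
"zakotaz" has last vowel 'a'. The stems whose last vowel is 'a' (gapgeznad → gagapgeznad, fahpulag → fafahpulag, lenram → lelenram) repeat the first consonant+vowel as a prefix.
So zakotaz → zazakotaz.

zazakotaz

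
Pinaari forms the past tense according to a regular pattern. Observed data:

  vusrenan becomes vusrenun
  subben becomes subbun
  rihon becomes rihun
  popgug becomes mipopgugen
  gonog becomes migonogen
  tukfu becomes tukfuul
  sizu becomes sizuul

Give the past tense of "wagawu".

wagawuul

rihon and gonog both have last vowel 'o' yet inflect differently (rihun, migonogen), so the last vowel is not what conditions the rule; the final letter is.
"wagawu" ends in -u. The stems ending in -u (tukfu → tukfuul, sizu → sizuul) add -ul.
The other patterns: stems ending in -n change the last vowel to 'u'; stems ending in -g add mi- … -en around the stem.
So wagawu → wagawuul.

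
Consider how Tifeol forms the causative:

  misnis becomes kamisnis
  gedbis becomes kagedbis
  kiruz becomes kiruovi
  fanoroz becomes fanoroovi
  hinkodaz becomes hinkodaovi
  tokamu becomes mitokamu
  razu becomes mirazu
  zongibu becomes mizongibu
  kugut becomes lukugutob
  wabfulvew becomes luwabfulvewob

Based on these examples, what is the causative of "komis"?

kiruz and tokamu both have last vowel 'u' yet inflect differently (kiruovi, mitokamu), so the last vowel is not what conditions the rule; the final letter is.
"komis" ends in -s. The stems ending in -s (misnis → kamisnis, gedbis → kagedbis) add the prefix ka-.
The other patterns: stems ending in -z drop the final letter and add -ovi; stems ending in -u add the prefix mi-; stems ending in -t or -w add lu- … -ob around the stem.
So komis → kakomis.

kakomis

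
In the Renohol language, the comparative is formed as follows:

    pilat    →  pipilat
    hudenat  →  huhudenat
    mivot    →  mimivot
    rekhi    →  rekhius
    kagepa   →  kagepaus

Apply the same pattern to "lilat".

lililat

"lilat" ends in a consonant. The stems ending in a consonant (hudenat → huhudenat, pilat → pipilat, mivot → mimivot) repeat the first consonant+vowel as a prefix.
The other pattern: stems ending in a vowel add -us.
So lilat → lililat.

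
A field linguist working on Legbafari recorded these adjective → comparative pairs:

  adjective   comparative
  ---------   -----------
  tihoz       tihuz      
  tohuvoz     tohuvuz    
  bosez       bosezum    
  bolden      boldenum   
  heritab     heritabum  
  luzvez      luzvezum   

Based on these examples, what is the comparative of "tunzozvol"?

tihoz and bosez both end in -z yet inflect differently (tihuz, bosezum), so the final letter is not what conditions the rule; the last vowel is.
"tunzozvol" has last vowel 'o'. The stems whose last vowel is 'o' (tihoz → tihuz, tohuvoz → tohuvuz) change the last vowel to 'u'.
The other pattern: stems whose last vowel is 'a' or 'e' add -um.
So tunzozvol → tunzozvul.

tunzozvul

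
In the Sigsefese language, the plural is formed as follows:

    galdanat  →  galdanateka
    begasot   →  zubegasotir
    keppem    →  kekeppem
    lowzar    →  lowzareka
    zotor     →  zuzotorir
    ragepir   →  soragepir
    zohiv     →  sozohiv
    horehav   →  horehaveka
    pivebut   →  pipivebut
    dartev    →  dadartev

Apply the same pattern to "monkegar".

horehav and dartev both end in -v yet inflect differently (horehaveka, dadartev), so the final letter is not what conditions the rule; the last vowel is.
"monkegar" has last vowel 'a'. The stems whose last vowel is 'a' (galdanat → galdanateka, lowzar → lowzareka, horehav → horehaveka) add -eka.
So monkegar → monkegareka.

monkegareka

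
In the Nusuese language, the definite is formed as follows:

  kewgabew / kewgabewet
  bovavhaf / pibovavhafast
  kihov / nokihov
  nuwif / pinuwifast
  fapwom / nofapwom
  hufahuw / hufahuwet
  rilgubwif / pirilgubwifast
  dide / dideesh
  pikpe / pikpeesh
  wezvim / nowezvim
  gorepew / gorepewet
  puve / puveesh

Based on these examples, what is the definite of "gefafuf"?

"gefafuf" ends in -f. The stems ending in -f (nuwif → pinuwifast, rilgubwif → pirilgubwifast, bovavhaf → pibovavhafast) add pi- … -ast around the stem.
So gefafuf → pigefafufast.

pigefafufast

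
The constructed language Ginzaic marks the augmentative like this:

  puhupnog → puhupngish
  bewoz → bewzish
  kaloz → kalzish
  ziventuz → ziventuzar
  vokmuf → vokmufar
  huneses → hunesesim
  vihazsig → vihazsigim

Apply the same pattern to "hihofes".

bewoz and ziventuz both end in -z yet inflect differently (bewzish, ziventuzar), so the final letter is not what conditions the rule; the last vowel is.
"hihofes" has last vowel 'e'. The one such stem in the data (huneses → hunesesim) adds -im, so the same rule applies.
The other patterns: stems whose last vowel is 'o' delete the last vowel and add -ish; stems whose last vowel is 'u' add -ar.
So hihofes → hihofesim.

hihofesim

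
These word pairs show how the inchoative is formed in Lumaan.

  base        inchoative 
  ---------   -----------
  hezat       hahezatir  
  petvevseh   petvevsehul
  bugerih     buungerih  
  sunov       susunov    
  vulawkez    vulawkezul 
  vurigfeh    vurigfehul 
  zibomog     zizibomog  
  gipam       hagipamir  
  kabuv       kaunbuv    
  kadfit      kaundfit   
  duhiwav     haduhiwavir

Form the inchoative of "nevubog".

kabuv and duhiwav both end in -v yet inflect differently (kaunbuv, haduhiwavir), so the final letter is not what conditions the rule; the last vowel is.
"nevubog" has last vowel 'o'. The stems whose last vowel is 'o' (zibomog → zizibomog, sunov → susunov) repeat the first consonant+vowel as a prefix.
So nevubog → nenevubog.

nenevubog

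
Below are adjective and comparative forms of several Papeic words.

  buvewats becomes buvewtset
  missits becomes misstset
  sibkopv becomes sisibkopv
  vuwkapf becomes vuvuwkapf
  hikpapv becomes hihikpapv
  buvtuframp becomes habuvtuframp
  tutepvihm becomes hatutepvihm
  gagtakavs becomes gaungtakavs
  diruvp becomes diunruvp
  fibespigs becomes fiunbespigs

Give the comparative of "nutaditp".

nutadtpet

buvewats and gagtakavs both end in -s yet inflect differently (buvewtset, gaungtakavs), so the final letter is not what conditions the rule; the second-to-last letter is.
"nutaditp" has second-to-last letter 't'. The stems whose second-to-last letter is 't' (buvewats → buvewtset, missits → misstset) delete the last vowel and add -et.
The other patterns: stems whose second-to-last letter is 'p' repeat the first consonant+vowel as a prefix; stems whose second-to-last letter is 'h' or 'm' add the prefix ha-; stems whose second-to-last letter is 'g' or 'v' insert -un- after the first vowel.
So nutaditp → nutadtpet.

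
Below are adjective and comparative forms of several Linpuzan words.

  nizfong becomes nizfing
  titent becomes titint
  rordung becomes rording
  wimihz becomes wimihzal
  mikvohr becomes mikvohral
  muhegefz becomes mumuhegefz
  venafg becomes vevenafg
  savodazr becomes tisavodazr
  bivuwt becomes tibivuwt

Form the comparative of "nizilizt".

"nizilizt" has second-to-last letter 'z'. The one such stem in the data (savodazr → tisavodazr) adds the prefix ti-, so the same rule applies.
The other patterns: stems whose second-to-last letter is 'n' change the last vowel to 'i'; stems whose second-to-last letter is 'h' add -al; stems whose second-to-last letter is 'f' repeat the first consonant+vowel as a prefix.
So nizilizt → tinizilizt.

tinizilizt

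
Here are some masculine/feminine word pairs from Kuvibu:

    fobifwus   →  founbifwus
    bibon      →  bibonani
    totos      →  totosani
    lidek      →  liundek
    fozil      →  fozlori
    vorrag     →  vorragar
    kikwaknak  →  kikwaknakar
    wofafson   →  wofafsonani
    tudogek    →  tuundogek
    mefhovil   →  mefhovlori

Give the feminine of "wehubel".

totos and fobifwus both end in -s yet inflect differently (totosani, founbifwus), so the final letter is not what conditions the rule; the last vowel is.
"wehubel" has last vowel 'e'. The stems whose last vowel is 'e' (tudogek → tuundogek, lidek → liundek) insert -un- after the first vowel.
The other patterns: stems whose last vowel is 'a' add -ar; stems whose last vowel is 'o' add -ani; stems whose last vowel is 'i' delete the last vowel and add -ori.
So wehubel → weunhubel.

weunhubel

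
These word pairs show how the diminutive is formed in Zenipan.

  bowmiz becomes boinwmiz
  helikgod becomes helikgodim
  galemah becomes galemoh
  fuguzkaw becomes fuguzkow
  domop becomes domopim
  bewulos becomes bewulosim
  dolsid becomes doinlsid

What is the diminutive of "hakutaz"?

hakutoz

dolsid and helikgod both end in -d yet inflect differently (doinlsid, helikgodim), so the final letter is not what conditions the rule; the last vowel is.
"hakutaz" has last vowel 'a'. The stems whose last vowel is 'a' (fuguzkaw → fuguzkow, galemah → galemoh) change the last vowel to 'o'.
The other patterns: stems whose last vowel is 'i' insert -in- after the first vowel; stems whose last vowel is 'o' add -im.
So hakutaz → hakutoz.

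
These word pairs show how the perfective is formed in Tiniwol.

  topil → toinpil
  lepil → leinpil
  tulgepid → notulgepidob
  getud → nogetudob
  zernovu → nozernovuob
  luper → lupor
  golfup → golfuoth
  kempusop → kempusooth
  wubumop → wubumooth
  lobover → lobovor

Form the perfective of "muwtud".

"muwtud" ends in -d. The stems ending in -d (tulgepid → notulgepidob, getud → nogetudob) add no- … -ob around the stem.
The other patterns: stems ending in -p drop the final letter and add -oth; stems ending in -r change the last vowel to 'o'; stems ending in -l insert -in- after the first vowel.
So muwtud → nomuwtudob.

nomuwtudob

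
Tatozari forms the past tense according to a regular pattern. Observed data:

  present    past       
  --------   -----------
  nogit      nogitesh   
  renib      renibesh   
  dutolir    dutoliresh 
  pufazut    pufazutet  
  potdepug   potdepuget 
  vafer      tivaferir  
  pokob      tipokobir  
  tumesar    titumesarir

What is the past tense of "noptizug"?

noptizuget

nogit and pufazut both end in -t yet inflect differently (nogitesh, pufazutet), so the final letter is not what conditions the rule; the last vowel is.
"noptizug" has last vowel 'u'. The stems whose last vowel is 'u' (pufazut → pufazutet, potdepug → potdepuget) add -et.
The other patterns: stems whose last vowel is 'i' add -esh; stems whose last vowel is 'a', 'e' or 'o' add ti- … -ir around the stem.
So noptizug → noptizuget.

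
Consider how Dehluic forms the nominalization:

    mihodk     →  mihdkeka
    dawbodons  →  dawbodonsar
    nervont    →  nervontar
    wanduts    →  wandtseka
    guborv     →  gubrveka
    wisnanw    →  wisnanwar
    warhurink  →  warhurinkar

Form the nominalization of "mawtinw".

mawtinwar

warhurink and mihodk both end in -k yet inflect differently (warhurinkar, mihdkeka), so the final letter is not what conditions the rule; the second-to-last letter is.
"mawtinw" has second-to-last letter 'n'. The stems whose second-to-last letter is 'n' (warhurink → warhurinkar, wisnanw → wisnanwar, dawbodons → dawbodonsar) add -ar.
The other pattern: stems whose second-to-last letter is 'd', 'r' or 't' delete the last vowel and add -eka.
So mawtinw → mawtinwar.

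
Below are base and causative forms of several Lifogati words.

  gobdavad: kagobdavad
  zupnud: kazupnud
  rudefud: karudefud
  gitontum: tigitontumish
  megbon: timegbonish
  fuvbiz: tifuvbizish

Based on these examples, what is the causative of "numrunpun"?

zupnud and gitontum both have last vowel 'u' yet inflect differently (kazupnud, tigitontumish), so the last vowel is not what conditions the rule; the final letter is.
"numrunpun" ends in -n. The one such stem in the data (megbon → timegbonish) adds ti- … -ish around the stem, so the same rule applies.
So numrunpun → tinumrunpunish.

tinumrunpunish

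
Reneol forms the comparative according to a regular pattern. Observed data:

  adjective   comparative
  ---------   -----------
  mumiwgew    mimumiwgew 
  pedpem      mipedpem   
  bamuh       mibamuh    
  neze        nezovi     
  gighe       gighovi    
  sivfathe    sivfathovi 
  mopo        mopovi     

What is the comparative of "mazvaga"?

mazvagovi

"mazvaga" ends in a vowel. The stems ending in a vowel (sivfathe → sivfathovi, mopo → mopovi, neze → nezovi) drop the final letter and add -ovi.
So mazvaga → mazvagovi.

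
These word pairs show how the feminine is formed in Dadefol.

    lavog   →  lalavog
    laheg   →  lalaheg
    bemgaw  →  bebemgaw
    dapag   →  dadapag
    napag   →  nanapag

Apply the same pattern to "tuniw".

tutuniw

Every pair shown (lavog → lalavog, laheg → lalaheg, bemgaw → bebemgaw, …) follows the same rule: repeat the first consonant+vowel as a prefix.
So tuniw → tutuniw.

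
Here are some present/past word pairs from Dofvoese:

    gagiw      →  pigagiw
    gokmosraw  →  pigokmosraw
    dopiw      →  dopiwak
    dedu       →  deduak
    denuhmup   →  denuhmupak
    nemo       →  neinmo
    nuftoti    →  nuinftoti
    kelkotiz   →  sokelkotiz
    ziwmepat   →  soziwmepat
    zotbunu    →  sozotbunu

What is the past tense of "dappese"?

"dappese" begins with d-. The stems beginning with d- (dopiw → dopiwak, dedu → deduak, denuhmup → denuhmupak) add -ak.
So dappese → dappeseak.

dappeseak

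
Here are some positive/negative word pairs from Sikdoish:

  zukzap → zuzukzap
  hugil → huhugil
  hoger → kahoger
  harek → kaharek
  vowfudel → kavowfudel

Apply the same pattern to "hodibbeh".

vowfudel and hugil both end in -l yet inflect differently (kavowfudel, huhugil), so the final letter is not what conditions the rule; the last vowel is.
"hodibbeh" has last vowel 'e'. The stems whose last vowel is 'e' (harek → kaharek, hoger → kahoger, vowfudel → kavowfudel) add the prefix ka-.
The other pattern: stems whose last vowel is 'a' or 'i' repeat the first consonant+vowel as a prefix.
So hodibbeh → kahodibbeh.

kahodibbeh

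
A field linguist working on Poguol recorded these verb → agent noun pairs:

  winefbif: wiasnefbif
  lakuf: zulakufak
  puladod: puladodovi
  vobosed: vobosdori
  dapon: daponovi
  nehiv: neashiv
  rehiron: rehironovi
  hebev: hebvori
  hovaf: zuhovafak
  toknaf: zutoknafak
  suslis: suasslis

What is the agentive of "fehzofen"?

puladod and vobosed both end in -d yet inflect differently (puladodovi, vobosdori), so the final letter is not what conditions the rule; the last vowel is.
"fehzofen" has last vowel 'e'. The stems whose last vowel is 'e' (vobosed → vobosdori, hebev → hebvori) delete the last vowel and add -ori.
So fehzofen → fehzofnori.

fehzofnori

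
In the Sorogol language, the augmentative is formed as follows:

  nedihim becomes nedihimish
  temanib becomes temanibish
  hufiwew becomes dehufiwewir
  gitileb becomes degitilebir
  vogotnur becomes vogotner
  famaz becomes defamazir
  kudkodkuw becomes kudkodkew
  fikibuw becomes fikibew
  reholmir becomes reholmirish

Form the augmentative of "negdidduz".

negdiddez

reholmir and vogotnur both end in -r yet inflect differently (reholmirish, vogotner), so the final letter is not what conditions the rule; the last vowel is.
"negdidduz" has last vowel 'u'. The stems whose last vowel is 'u' (vogotnur → vogotner, fikibuw → fikibew, kudkodkuw → kudkodkew) change the last vowel to 'e'.
The other patterns: stems whose last vowel is 'i' add -ish; stems whose last vowel is 'a' or 'e' add de- … -ir around the stem.
So negdidduz → negdiddez.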